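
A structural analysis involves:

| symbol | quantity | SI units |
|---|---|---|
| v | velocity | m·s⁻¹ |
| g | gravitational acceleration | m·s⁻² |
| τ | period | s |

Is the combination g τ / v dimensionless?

Sum the exponent of each base dimension across the product:
  L: −[v]_L + [g]_L + [τ]_L = −(1) + (1) + (0) = 0
  T: −[v]_T + [g]_T + [τ]_T = −(-1) + (-2) + (1) = 0
All base exponents vanish — dimensionless.

yes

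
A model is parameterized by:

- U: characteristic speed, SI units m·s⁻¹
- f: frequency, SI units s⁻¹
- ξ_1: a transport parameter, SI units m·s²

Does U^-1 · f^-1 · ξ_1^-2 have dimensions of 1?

no

Sum the exponent of each base dimension across the product:
  L: −[U]_L − [f]_L − 2·[ξ_1]_L = −(1) − (0) − 2·(1) = -3
  T: −[U]_T − [f]_T − 2·[ξ_1]_T = −(-1) − (-1) − 2·(2) = -2
Net dimensions [L⁻³ T⁻²] ≠ [1] — not dimensionless.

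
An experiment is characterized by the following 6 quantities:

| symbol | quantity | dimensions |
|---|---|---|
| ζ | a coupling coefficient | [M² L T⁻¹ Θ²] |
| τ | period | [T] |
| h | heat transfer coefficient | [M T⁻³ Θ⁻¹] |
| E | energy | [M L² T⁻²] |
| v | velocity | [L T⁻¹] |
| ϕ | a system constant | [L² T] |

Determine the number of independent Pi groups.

2

There are 6 variables and 4 base dimensions (M, L, T, Θ).
The dimension matrix has rank 4.
Independent dimensionless groups: 6 − 4 = 2.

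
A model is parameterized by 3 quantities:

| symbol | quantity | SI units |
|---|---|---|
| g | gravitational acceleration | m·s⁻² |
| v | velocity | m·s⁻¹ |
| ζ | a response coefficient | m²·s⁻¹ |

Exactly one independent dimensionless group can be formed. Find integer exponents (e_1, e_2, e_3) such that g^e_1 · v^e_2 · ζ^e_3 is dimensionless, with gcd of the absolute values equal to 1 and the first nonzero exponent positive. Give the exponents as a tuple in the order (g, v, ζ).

(1, -3, 1)

L: e_1·(1) + e_2·(1) + e_3·(2) = 0
T: e_1·(-2) + e_2·(-1) + e_3·(-1) = 0
Solving this homogeneous linear system for the smallest-integer solution (first nonzero entry positive) gives (1, -3, 1).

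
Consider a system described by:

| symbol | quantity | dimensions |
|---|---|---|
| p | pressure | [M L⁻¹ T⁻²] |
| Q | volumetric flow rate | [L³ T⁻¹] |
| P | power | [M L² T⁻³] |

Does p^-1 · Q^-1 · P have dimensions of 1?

Sum the exponent of each base dimension across the product:
  M: −[p]_M − [Q]_M + [P]_M = −(1) − (0) + (1) = 0
  L: −[p]_L − [Q]_L + [P]_L = −(-1) − (3) + (2) = 0
  T: −[p]_T − [Q]_T + [P]_T = −(-2) − (-1) + (-3) = 0
  Θ: −[p]_Θ − [Q]_Θ + [P]_Θ = −(0) − (0) + (0) = 0
  N: −[p]_N − [Q]_N + [P]_N = −(0) − (0) + (0) = 0
All base exponents vanish — dimensionless.

yes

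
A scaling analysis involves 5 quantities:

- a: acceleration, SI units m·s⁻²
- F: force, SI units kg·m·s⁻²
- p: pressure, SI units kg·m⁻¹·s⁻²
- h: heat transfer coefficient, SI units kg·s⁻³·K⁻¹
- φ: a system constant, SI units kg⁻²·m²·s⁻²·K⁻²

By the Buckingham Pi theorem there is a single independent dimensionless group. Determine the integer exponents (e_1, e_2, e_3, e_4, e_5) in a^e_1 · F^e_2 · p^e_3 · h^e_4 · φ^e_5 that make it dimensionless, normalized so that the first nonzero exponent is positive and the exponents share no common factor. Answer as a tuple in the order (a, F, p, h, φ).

M: e_1·(0) + e_2·(1) + e_3·(1) + e_4·(1) + e_5·(-2) = 0
L: e_1·(1) + e_2·(1) + e_3·(-1) + e_4·(0) + e_5·(2) = 0
T: e_1·(-2) + e_2·(-2) + e_3·(-2) + e_4·(-3) + e_5·(-2) = 0
Θ: e_1·(0) + e_2·(0) + e_3·(0) + e_4·(-1) + e_5·(-2) = 0
Solving this homogeneous linear system for the smallest-integer solution (first nonzero entry positive) gives (2, -2, -2, 2, -1).

(2, -2, -2, 2, -1)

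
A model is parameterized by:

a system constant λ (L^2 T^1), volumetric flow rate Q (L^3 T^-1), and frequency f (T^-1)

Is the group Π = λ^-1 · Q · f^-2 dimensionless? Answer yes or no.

no

Sum the exponent of each base dimension across the product:
  L: −[λ]_L + [Q]_L − 2·[f]_L = −(2) + (3) − 2·(0) = 1
  T: −[λ]_T + [Q]_T − 2·[f]_T = −(1) + (-1) − 2·(-1) = 0
Net dimensions [L] ≠ [1] — not dimensionless.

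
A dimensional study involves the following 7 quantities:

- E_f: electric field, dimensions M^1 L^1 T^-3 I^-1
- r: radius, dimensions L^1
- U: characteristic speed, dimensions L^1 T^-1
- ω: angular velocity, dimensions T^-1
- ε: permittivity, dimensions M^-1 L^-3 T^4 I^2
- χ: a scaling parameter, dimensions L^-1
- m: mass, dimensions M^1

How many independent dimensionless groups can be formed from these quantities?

There are 7 variables and 4 base dimensions (M, L, T, I).
The dimension matrix has rank 4.
Independent dimensionless groups: 7 − 4 = 3.

3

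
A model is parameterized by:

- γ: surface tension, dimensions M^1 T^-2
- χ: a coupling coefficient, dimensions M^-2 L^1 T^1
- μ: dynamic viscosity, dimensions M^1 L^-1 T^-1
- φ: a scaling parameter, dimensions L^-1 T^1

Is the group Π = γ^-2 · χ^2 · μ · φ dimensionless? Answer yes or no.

Sum the exponent of each base dimension across the product:
  M: −2·[γ]_M + 2·[χ]_M + [μ]_M + [φ]_M = −2·(1) + 2·(-2) + (1) + (0) = -5
  L: −2·[γ]_L + 2·[χ]_L + [μ]_L + [φ]_L = −2·(0) + 2·(1) + (-1) + (-1) = 0
  T: −2·[γ]_T + 2·[χ]_T + [μ]_T + [φ]_T = −2·(-2) + 2·(1) + (-1) + (1) = 6
Net dimensions [M⁻⁵ T⁶] ≠ [1] — not dimensionless.

no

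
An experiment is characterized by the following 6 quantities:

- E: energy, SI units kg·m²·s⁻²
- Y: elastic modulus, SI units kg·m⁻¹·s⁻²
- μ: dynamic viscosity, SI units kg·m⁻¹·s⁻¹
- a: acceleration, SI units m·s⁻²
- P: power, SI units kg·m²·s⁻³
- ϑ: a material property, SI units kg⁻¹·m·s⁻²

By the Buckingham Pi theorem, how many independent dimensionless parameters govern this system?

There are 6 variables and 3 base dimensions (M, L, T).
The dimension matrix has rank 3.
Independent dimensionless groups: 6 − 3 = 3.

3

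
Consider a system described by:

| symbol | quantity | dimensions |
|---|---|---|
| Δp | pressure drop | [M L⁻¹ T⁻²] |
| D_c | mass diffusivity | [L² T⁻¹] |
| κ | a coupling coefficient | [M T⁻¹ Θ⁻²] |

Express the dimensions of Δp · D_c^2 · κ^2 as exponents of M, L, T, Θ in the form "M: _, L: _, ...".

M: 3, L: 3, T: -6, Θ: -4

Collect each base-dimension exponent across the product:
  M: (1) + 2·(0) + 2·(1) = 3
  L: (-1) + 2·(2) + 2·(0) = 3
  T: (-2) + 2·(-1) + 2·(-1) = -6
  Θ: (0) + 2·(0) + 2·(-2) = -4
So the dimensions are [M³ L³ T⁻⁶ Θ⁻⁴].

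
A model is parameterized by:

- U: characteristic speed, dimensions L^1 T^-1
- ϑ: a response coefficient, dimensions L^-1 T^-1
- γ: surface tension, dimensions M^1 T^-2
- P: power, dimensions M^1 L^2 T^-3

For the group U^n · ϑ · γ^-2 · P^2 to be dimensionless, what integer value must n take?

Balance the L exponent: (1)·n from U, plus (-1) − 2·(0) + 2·(2) = 3 from the rest, must sum to zero.
n + 3 = 0, so n = -3.

-3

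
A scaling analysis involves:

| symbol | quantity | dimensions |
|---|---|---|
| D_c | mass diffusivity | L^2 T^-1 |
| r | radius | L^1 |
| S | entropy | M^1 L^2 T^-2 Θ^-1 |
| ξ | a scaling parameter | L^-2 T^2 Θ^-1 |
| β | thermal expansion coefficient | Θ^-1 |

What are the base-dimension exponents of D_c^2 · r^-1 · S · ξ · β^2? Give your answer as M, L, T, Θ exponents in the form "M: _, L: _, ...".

M: 1, L: 3, T: -2, Θ: -4

Collect each base-dimension exponent across the product:
  M: 2·(0) − (0) + (1) + (0) + 2·(0) = 1
  L: 2·(2) − (1) + (2) + (-2) + 2·(0) = 3
  T: 2·(-1) − (0) + (-2) + (2) + 2·(0) = -2
  Θ: 2·(0) − (0) + (-1) + (-1) + 2·(-1) = -4
So the dimensions are [M L³ T⁻² Θ⁻⁴].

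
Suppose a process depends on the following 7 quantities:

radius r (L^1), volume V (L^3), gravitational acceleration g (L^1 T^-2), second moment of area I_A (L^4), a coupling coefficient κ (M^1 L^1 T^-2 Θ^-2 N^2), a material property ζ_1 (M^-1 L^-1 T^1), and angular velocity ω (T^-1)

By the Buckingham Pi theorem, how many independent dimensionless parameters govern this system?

There are 7 variables and 5 base dimensions (M, L, T, Θ, N).
The dimension matrix has rank 4 (less than 5: the dimension vectors are linearly dependent).
Independent dimensionless groups: 7 − 4 = 3.

3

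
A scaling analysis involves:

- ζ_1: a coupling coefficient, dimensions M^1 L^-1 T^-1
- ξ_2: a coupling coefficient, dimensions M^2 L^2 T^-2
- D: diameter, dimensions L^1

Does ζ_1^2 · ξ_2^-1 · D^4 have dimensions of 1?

yes

Sum the exponent of each base dimension across the product:
  M: 2·[ζ_1]_M − [ξ_2]_M + 4·[D]_M = 2·(1) − (2) + 4·(0) = 0
  L: 2·[ζ_1]_L − [ξ_2]_L + 4·[D]_L = 2·(-1) − (2) + 4·(1) = 0
  T: 2·[ζ_1]_T − [ξ_2]_T + 4·[D]_T = 2·(-1) − (-2) + 4·(0) = 0
All base exponents vanish — dimensionless.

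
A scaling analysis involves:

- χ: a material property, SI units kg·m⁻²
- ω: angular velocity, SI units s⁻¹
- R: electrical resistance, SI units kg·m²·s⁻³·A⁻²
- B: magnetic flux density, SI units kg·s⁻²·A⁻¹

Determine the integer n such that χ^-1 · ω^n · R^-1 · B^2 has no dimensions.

Balance the T exponent: (-1)·n from ω, plus −(0) − (-3) + 2·(-2) = -1 from the rest, must sum to zero.
−n − 1 = 0, so n = -1.

-1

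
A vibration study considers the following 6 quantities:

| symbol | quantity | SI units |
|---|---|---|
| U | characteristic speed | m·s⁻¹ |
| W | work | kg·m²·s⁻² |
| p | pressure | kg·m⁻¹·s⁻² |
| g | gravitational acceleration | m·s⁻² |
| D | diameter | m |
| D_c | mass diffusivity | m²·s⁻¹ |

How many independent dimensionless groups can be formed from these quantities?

There are 6 variables and 3 base dimensions (M, L, T).
The dimension matrix has rank 3.
Independent dimensionless groups: 6 − 3 = 3.

3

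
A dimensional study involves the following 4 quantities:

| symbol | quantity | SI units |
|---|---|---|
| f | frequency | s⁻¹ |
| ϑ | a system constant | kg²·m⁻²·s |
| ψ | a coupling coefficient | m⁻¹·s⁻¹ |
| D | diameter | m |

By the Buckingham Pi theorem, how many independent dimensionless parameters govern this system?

There are 4 variables and 3 base dimensions (M, L, T).
The dimension matrix has rank 3.
Independent dimensionless groups: 4 − 3 = 1.

1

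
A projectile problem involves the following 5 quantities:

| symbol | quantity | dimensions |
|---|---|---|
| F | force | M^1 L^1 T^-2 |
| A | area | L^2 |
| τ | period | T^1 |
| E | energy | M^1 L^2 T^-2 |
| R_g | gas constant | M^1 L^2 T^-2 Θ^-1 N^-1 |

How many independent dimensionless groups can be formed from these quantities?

There are 5 variables and 5 base dimensions (M, L, T, Θ, N).
The dimension matrix has rank 4 (less than 5: the dimension vectors are linearly dependent).
Independent dimensionless groups: 5 − 4 = 1.

1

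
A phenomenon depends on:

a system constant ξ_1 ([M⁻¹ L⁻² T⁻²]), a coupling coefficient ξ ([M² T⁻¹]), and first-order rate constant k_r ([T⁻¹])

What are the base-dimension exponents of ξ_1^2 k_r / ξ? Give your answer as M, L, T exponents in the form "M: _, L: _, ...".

M: -4, L: -4, T: -4

Collect each base-dimension exponent across the product:
  M: 2·(-1) − (2) + (0) = -4
  L: 2·(-2) − (0) + (0) = -4
  T: 2·(-2) − (-1) + (-1) = -4
So the dimensions are [M⁻⁴ L⁻⁴ T⁻⁴].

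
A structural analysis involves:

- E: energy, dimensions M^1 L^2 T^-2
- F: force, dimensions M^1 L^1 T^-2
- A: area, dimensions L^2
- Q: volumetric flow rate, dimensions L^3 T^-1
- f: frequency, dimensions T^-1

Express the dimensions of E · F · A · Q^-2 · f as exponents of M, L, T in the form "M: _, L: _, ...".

Collect each base-dimension exponent across the product:
  M: (1) + (1) + (0) − 2·(0) + (0) = 2
  L: (2) + (1) + (2) − 2·(3) + (0) = -1
  T: (-2) + (-2) + (0) − 2·(-1) + (-1) = -3
So the dimensions are [M² L⁻¹ T⁻³].

M: 2, L: -1, T: -3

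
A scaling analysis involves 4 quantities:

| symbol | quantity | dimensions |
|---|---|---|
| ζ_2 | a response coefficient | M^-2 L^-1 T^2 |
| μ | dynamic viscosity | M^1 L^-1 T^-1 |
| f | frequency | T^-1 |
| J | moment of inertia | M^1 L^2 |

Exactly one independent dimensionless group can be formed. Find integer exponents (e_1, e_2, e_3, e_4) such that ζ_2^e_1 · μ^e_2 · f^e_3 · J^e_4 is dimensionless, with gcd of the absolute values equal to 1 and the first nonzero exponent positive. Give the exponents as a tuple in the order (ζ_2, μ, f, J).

M: e_1·(-2) + e_2·(1) + e_3·(0) + e_4·(1) = 0
L: e_1·(-1) + e_2·(-1) + e_3·(0) + e_4·(2) = 0
T: e_1·(2) + e_2·(-1) + e_3·(-1) + e_4·(0) = 0
Solving this homogeneous linear system for the smallest-integer solution (first nonzero entry positive) gives (1, 1, 1, 1).

(1, 1, 1, 1)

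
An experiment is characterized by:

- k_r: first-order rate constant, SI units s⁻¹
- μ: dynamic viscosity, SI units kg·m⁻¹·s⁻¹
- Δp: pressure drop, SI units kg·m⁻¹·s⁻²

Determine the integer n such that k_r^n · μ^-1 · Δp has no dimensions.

-1

Balance the T exponent: (-1)·n from k_r, plus −(-1) + (-2) = -1 from the rest, must sum to zero.
−n − 1 = 0, so n = -1.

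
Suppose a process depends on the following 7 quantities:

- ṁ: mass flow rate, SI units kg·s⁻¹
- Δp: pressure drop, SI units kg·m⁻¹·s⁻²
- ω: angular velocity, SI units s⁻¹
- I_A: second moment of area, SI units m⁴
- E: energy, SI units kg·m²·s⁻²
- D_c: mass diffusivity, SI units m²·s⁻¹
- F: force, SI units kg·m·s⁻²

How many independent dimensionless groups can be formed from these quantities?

There are 7 variables and 3 base dimensions (M, L, T).
The dimension matrix has rank 3.
Independent dimensionless groups: 7 − 3 = 4.

4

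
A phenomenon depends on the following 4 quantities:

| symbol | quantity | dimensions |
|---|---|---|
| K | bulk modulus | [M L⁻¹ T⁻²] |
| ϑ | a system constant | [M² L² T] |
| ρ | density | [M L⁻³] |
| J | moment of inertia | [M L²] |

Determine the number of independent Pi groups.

There are 4 variables and 3 base dimensions (M, L, T).
The dimension matrix has rank 3.
Independent dimensionless groups: 4 − 3 = 1.

1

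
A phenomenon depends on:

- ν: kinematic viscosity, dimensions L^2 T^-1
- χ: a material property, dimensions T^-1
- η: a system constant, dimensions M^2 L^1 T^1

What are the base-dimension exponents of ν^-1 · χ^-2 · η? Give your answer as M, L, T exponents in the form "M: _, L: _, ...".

M: 2, L: -1, T: 4

Collect each base-dimension exponent across the product:
  M: −(0) − 2·(0) + (2) = 2
  L: −(2) − 2·(0) + (1) = -1
  T: −(-1) − 2·(-1) + (1) = 4
So the dimensions are [M² L⁻¹ T⁴].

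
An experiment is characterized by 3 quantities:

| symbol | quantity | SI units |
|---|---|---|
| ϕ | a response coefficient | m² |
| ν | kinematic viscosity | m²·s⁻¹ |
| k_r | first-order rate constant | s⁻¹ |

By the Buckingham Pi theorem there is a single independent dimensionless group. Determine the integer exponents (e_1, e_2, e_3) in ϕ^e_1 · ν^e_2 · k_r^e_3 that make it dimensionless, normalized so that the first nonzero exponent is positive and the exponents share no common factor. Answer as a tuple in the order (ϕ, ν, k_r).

L: e_1·(2) + e_2·(2) + e_3·(0) = 0
T: e_1·(0) + e_2·(-1) + e_3·(-1) = 0
Solving this homogeneous linear system for the smallest-integer solution (first nonzero entry positive) gives (1, -1, 1).

(1, -1, 1)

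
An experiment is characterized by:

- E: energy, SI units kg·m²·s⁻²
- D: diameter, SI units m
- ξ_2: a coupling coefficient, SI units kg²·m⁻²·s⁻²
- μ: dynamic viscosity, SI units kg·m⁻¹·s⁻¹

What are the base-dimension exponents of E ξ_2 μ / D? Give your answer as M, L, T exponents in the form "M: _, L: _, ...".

M: 4, L: -2, T: -5

Collect each base-dimension exponent across the product:
  M: (1) − (0) + (2) + (1) = 4
  L: (2) − (1) + (-2) + (-1) = -2
  T: (-2) − (0) + (-2) + (-1) = -5
So the dimensions are [M⁴ L⁻² T⁻⁵].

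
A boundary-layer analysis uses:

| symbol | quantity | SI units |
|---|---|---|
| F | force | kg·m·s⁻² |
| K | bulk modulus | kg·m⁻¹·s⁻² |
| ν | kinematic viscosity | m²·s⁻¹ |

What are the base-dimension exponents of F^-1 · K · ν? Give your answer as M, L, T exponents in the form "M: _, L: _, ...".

Collect each base-dimension exponent across the product:
  M: −(1) + (1) + (0) = 0
  L: −(1) + (-1) + (2) = 0
  T: −(-2) + (-2) + (-1) = -1
So the dimensions are [T⁻¹].

M: 0, L: 0, T: -1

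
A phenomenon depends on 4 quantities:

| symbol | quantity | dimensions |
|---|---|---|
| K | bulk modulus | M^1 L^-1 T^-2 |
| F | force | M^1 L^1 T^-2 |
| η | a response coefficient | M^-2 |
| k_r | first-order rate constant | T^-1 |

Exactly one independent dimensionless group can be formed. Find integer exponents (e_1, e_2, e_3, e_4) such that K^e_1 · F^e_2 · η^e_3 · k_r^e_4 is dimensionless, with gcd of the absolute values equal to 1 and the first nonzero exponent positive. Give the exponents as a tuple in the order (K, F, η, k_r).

M: e_1·(1) + e_2·(1) + e_3·(-2) + e_4·(0) = 0
L: e_1·(-1) + e_2·(1) + e_3·(0) + e_4·(0) = 0
T: e_1·(-2) + e_2·(-2) + e_3·(0) + e_4·(-1) = 0
Solving this homogeneous linear system for the smallest-integer solution (first nonzero entry positive) gives (1, 1, 1, -4).

(1, 1, 1, -4)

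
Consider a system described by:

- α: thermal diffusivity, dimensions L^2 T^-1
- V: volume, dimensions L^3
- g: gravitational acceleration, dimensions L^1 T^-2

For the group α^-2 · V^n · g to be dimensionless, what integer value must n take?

1

Balance the L exponent: (3)·n from V, plus −2·(2) + (1) = -3 from the rest, must sum to zero.
3n − 3 = 0, so n = 1.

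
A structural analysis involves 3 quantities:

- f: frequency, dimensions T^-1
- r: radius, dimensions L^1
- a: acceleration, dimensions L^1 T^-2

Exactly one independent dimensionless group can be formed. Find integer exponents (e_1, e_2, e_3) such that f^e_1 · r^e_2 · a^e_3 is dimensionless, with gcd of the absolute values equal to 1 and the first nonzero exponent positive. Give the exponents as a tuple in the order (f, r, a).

(2, 1, -1)

L: e_1·(0) + e_2·(1) + e_3·(1) = 0
T: e_1·(-1) + e_2·(0) + e_3·(-2) = 0
Solving this homogeneous linear system for the smallest-integer solution (first nonzero entry positive) gives (2, 1, -1).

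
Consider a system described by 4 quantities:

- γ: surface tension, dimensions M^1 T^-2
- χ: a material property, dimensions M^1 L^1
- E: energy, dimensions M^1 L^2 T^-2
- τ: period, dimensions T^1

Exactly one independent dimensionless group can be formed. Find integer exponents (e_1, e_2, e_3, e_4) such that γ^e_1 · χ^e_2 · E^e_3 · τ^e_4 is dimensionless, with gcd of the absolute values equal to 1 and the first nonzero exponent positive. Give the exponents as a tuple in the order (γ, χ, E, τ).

(1, -2, 1, 4)

M: e_1·(1) + e_2·(1) + e_3·(1) + e_4·(0) = 0
L: e_1·(0) + e_2·(1) + e_3·(2) + e_4·(0) = 0
T: e_1·(-2) + e_2·(0) + e_3·(-2) + e_4·(1) = 0
Solving this homogeneous linear system for the smallest-integer solution (first nonzero entry positive) gives (1, -2, 1, 4).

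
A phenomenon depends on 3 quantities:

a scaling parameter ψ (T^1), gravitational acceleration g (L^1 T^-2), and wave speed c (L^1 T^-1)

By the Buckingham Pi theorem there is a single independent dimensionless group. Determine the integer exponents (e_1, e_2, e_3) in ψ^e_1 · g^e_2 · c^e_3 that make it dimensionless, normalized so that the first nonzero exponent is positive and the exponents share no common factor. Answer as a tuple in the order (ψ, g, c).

L: e_1·(0) + e_2·(1) + e_3·(1) = 0
T: e_1·(1) + e_2·(-2) + e_3·(-1) = 0
Solving this homogeneous linear system for the smallest-integer solution (first nonzero entry positive) gives (1, 1, -1).

(1, 1, -1)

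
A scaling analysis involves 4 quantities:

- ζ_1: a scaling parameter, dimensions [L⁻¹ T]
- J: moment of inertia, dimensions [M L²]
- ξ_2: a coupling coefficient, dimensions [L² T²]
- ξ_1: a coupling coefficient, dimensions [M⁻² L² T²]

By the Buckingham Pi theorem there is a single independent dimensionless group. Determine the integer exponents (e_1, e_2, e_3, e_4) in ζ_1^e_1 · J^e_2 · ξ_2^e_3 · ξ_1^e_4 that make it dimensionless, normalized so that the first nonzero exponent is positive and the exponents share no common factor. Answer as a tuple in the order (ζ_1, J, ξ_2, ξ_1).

(2, 2, -2, 1)

M: e_1·(0) + e_2·(1) + e_3·(0) + e_4·(-2) = 0
L: e_1·(-1) + e_2·(2) + e_3·(2) + e_4·(2) = 0
T: e_1·(1) + e_2·(0) + e_3·(2) + e_4·(2) = 0
Solving this homogeneous linear system for the smallest-integer solution (first nonzero entry positive) gives (2, 2, -2, 1).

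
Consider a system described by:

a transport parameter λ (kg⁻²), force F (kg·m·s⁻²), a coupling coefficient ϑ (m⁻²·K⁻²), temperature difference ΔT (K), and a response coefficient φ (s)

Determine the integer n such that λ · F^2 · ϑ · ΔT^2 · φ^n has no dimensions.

Balance the T exponent: (1)·n from φ, plus (0) + 2·(-2) + (0) + 2·(0) = -4 from the rest, must sum to zero.
n − 4 = 0, so n = 4.

4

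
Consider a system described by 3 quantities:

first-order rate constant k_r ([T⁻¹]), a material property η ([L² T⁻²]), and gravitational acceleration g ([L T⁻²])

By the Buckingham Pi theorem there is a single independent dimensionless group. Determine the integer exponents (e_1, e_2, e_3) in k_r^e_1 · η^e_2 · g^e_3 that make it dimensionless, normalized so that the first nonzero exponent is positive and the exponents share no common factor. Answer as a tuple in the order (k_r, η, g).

(2, 1, -2)

L: e_1·(0) + e_2·(2) + e_3·(1) = 0
T: e_1·(-1) + e_2·(-2) + e_3·(-2) = 0
Solving this homogeneous linear system for the smallest-integer solution (first nonzero entry positive) gives (2, 1, -2).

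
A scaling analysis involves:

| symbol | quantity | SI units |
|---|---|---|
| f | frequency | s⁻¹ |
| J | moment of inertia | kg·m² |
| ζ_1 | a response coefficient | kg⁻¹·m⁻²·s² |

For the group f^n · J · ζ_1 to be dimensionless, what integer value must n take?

2

Balance the T exponent: (-1)·n from f, plus (0) + (2) = 2 from the rest, must sum to zero.
−n + 2 = 0, so n = 2.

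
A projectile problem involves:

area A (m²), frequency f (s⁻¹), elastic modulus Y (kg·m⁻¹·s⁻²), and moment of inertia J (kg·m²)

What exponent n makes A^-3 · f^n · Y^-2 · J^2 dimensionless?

4

Balance the T exponent: (-1)·n from f, plus −3·(0) − 2·(-2) + 2·(0) = 4 from the rest, must sum to zero.
−n + 4 = 0, so n = 4.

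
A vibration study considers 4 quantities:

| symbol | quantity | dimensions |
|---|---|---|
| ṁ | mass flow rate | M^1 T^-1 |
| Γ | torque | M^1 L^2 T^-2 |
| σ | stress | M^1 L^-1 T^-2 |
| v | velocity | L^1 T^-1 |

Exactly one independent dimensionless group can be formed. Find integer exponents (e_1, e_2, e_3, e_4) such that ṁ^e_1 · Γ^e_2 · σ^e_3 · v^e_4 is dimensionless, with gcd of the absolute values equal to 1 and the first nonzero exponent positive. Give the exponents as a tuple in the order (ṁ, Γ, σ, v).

(3, -2, -1, 3)

M: e_1·(1) + e_2·(1) + e_3·(1) + e_4·(0) = 0
L: e_1·(0) + e_2·(2) + e_3·(-1) + e_4·(1) = 0
T: e_1·(-1) + e_2·(-2) + e_3·(-2) + e_4·(-1) = 0
Solving this homogeneous linear system for the smallest-integer solution (first nonzero entry positive) gives (3, -2, -1, 3).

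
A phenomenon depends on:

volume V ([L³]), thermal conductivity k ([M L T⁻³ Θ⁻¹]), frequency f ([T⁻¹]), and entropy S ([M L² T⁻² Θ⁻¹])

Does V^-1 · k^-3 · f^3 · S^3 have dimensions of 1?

Sum the exponent of each base dimension across the product:
  M: −[V]_M − 3·[k]_M + 3·[f]_M + 3·[S]_M = −(0) − 3·(1) + 3·(0) + 3·(1) = 0
  L: −[V]_L − 3·[k]_L + 3·[f]_L + 3·[S]_L = −(3) − 3·(1) + 3·(0) + 3·(2) = 0
  T: −[V]_T − 3·[k]_T + 3·[f]_T + 3·[S]_T = −(0) − 3·(-3) + 3·(-1) + 3·(-2) = 0
  Θ: −[V]_Θ − 3·[k]_Θ + 3·[f]_Θ + 3·[S]_Θ = −(0) − 3·(-1) + 3·(0) + 3·(-1) = 0
All base exponents vanish — dimensionless.

yes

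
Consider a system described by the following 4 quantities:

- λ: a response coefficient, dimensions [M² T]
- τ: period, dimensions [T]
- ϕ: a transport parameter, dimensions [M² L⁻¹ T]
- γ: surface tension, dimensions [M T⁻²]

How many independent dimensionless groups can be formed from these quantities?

There are 4 variables and 3 base dimensions (M, L, T).
The dimension matrix has rank 3.
Independent dimensionless groups: 4 − 3 = 1.

1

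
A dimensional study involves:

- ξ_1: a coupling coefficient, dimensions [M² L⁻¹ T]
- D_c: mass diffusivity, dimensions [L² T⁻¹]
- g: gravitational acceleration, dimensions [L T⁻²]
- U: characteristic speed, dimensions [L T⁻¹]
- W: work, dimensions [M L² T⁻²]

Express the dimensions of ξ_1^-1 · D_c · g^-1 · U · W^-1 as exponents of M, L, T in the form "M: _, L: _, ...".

Collect each base-dimension exponent across the product:
  M: −(2) + (0) − (0) + (0) − (1) = -3
  L: −(-1) + (2) − (1) + (1) − (2) = 1
  T: −(1) + (-1) − (-2) + (-1) − (-2) = 1
So the dimensions are [M⁻³ L T].

M: -3, L: 1, T: 1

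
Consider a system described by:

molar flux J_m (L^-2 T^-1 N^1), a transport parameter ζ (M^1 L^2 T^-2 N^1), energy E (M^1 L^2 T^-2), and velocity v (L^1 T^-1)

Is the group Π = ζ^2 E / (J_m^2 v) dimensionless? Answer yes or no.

no

Sum the exponent of each base dimension across the product:
  M: −2·[J_m]_M + 2·[ζ]_M + [E]_M − [v]_M = −2·(0) + 2·(1) + (1) − (0) = 3
  L: −2·[J_m]_L + 2·[ζ]_L + [E]_L − [v]_L = −2·(-2) + 2·(2) + (2) − (1) = 9
  T: −2·[J_m]_T + 2·[ζ]_T + [E]_T − [v]_T = −2·(-1) + 2·(-2) + (-2) − (-1) = -3
  N: −2·[J_m]_N + 2·[ζ]_N + [E]_N − [v]_N = −2·(1) + 2·(1) + (0) − (0) = 0
Net dimensions [M³ L⁹ T⁻³] ≠ [1] — not dimensionless.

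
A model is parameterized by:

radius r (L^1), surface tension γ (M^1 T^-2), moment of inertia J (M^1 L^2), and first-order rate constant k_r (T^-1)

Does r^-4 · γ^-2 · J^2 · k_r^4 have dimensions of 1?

Sum the exponent of each base dimension across the product:
  M: −4·[r]_M − 2·[γ]_M + 2·[J]_M + 4·[k_r]_M = −4·(0) − 2·(1) + 2·(1) + 4·(0) = 0
  L: −4·[r]_L − 2·[γ]_L + 2·[J]_L + 4·[k_r]_L = −4·(1) − 2·(0) + 2·(2) + 4·(0) = 0
  T: −4·[r]_T − 2·[γ]_T + 2·[J]_T + 4·[k_r]_T = −4·(0) − 2·(-2) + 2·(0) + 4·(-1) = 0
All base exponents vanish — dimensionless.

yes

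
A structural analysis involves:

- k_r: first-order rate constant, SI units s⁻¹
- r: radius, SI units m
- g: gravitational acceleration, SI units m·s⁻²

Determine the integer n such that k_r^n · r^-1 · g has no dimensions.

-2

Balance the T exponent: (-1)·n from k_r, plus −(0) + (-2) = -2 from the rest, must sum to zero.
−n − 2 = 0, so n = -2.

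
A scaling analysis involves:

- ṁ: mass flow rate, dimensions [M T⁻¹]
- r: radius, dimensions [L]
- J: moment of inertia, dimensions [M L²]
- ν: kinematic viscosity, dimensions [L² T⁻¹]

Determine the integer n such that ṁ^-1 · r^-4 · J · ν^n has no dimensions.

Balance the L exponent: (2)·n from ν, plus −(0) − 4·(1) + (2) = -2 from the rest, must sum to zero.
2n − 2 = 0, so n = 1.

1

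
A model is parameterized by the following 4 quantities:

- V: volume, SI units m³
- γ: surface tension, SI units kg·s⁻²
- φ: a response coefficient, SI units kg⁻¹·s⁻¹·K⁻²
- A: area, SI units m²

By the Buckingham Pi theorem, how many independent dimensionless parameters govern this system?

1

There are 4 variables and 4 base dimensions (M, L, T, Θ).
The dimension matrix has rank 3 (less than 4: the dimension vectors are linearly dependent).
Independent dimensionless groups: 4 − 3 = 1.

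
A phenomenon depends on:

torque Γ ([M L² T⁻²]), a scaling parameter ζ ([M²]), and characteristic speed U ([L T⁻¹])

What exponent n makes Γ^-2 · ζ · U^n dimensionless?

Balance the L exponent: (1)·n from U, plus −2·(2) + (0) = -4 from the rest, must sum to zero.
n − 4 = 0, so n = 4.

4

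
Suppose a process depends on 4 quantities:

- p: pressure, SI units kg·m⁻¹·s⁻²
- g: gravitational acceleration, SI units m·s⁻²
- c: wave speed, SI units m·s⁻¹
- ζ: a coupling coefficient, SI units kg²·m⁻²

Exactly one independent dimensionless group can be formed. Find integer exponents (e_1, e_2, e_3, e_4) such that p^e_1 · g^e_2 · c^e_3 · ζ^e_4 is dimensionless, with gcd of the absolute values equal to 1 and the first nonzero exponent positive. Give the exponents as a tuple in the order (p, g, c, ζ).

(2, -4, 4, -1)

M: e_1·(1) + e_2·(0) + e_3·(0) + e_4·(2) = 0
L: e_1·(-1) + e_2·(1) + e_3·(1) + e_4·(-2) = 0
T: e_1·(-2) + e_2·(-2) + e_3·(-1) + e_4·(0) = 0
Solving this homogeneous linear system for the smallest-integer solution (first nonzero entry positive) gives (2, -4, 4, -1).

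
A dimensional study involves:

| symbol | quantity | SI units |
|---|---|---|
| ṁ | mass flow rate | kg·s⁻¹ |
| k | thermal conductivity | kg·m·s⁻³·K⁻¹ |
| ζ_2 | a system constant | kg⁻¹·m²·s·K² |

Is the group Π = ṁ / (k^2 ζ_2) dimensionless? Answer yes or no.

no

Sum the exponent of each base dimension across the product:
  M: [ṁ]_M − 2·[k]_M − [ζ_2]_M = (1) − 2·(1) − (-1) = 0
  L: [ṁ]_L − 2·[k]_L − [ζ_2]_L = (0) − 2·(1) − (2) = -4
  T: [ṁ]_T − 2·[k]_T − [ζ_2]_T = (-1) − 2·(-3) − (1) = 4
  Θ: [ṁ]_Θ − 2·[k]_Θ − [ζ_2]_Θ = (0) − 2·(-1) − (2) = 0
Net dimensions [L⁻⁴ T⁴] ≠ [1] — not dimensionless.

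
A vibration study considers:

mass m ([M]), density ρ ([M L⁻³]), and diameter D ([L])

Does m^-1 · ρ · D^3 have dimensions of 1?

yes

Sum the exponent of each base dimension across the product:
  M: −[m]_M + [ρ]_M + 3·[D]_M = −(1) + (1) + 3·(0) = 0
  L: −[m]_L + [ρ]_L + 3·[D]_L = −(0) + (-3) + 3·(1) = 0
  T: −[m]_T + [ρ]_T + 3·[D]_T = −(0) + (0) + 3·(0) = 0
All base exponents vanish — dimensionless.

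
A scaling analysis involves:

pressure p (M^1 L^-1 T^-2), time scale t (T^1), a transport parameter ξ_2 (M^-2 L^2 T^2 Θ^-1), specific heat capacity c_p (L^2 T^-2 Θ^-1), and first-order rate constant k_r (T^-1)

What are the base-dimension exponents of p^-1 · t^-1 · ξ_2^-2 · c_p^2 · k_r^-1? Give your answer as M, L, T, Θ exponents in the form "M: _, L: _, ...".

M: 3, L: 1, T: -6, Θ: 0

Collect each base-dimension exponent across the product:
  M: −(1) − (0) − 2·(-2) + 2·(0) − (0) = 3
  L: −(-1) − (0) − 2·(2) + 2·(2) − (0) = 1
  T: −(-2) − (1) − 2·(2) + 2·(-2) − (-1) = -6
  Θ: −(0) − (0) − 2·(-1) + 2·(-1) − (0) = 0
So the dimensions are [M³ L T⁻⁶].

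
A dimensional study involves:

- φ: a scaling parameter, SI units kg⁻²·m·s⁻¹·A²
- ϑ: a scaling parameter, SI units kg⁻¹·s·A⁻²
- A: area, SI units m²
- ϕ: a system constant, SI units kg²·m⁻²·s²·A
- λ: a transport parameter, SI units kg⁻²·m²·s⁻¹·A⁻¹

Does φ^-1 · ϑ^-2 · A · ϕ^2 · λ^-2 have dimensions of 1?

no

Sum the exponent of each base dimension across the product:
  M: −[φ]_M − 2·[ϑ]_M + [A]_M + 2·[ϕ]_M − 2·[λ]_M = −(-2) − 2·(-1) + (0) + 2·(2) − 2·(-2) = 12
  L: −[φ]_L − 2·[ϑ]_L + [A]_L + 2·[ϕ]_L − 2·[λ]_L = −(1) − 2·(0) + (2) + 2·(-2) − 2·(2) = -7
  T: −[φ]_T − 2·[ϑ]_T + [A]_T + 2·[ϕ]_T − 2·[λ]_T = −(-1) − 2·(1) + (0) + 2·(2) − 2·(-1) = 5
  I: −[φ]_I − 2·[ϑ]_I + [A]_I + 2·[ϕ]_I − 2·[λ]_I = −(2) − 2·(-2) + (0) + 2·(1) − 2·(-1) = 6
Net dimensions [M¹² L⁻⁷ T⁵ I⁶] ≠ [1] — not dimensionless.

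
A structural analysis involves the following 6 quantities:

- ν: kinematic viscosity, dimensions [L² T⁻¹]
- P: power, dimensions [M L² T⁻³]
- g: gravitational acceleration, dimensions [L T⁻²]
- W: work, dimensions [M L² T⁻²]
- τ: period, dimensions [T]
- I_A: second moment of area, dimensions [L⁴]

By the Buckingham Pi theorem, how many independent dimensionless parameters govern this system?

There are 6 variables and 3 base dimensions (M, L, T).
The dimension matrix has rank 3.
Independent dimensionless groups: 6 − 3 = 3.

3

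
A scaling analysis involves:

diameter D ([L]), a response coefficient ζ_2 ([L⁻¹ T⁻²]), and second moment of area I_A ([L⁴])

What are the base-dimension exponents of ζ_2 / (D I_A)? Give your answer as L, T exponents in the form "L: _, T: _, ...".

Collect each base-dimension exponent across the product:
  L: −(1) + (-1) − (4) = -6
  T: −(0) + (-2) − (0) = -2
So the dimensions are [L⁻⁶ T⁻²].

L: -6, T: -2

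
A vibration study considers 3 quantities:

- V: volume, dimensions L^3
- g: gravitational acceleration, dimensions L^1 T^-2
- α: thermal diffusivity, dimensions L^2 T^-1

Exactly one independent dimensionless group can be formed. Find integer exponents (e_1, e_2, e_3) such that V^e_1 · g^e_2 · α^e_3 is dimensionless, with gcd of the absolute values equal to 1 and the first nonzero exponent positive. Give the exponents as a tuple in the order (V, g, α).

L: e_1·(3) + e_2·(1) + e_3·(2) = 0
T: e_1·(0) + e_2·(-2) + e_3·(-1) = 0
Solving this homogeneous linear system for the smallest-integer solution (first nonzero entry positive) gives (1, 1, -2).

(1, 1, -2)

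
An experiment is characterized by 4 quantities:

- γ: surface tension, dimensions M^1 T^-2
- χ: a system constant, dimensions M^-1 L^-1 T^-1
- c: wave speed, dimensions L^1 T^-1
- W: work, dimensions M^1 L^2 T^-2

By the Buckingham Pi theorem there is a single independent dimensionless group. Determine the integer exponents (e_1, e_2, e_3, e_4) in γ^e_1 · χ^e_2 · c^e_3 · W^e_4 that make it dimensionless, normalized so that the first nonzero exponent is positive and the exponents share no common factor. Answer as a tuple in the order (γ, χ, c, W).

M: e_1·(1) + e_2·(-1) + e_3·(0) + e_4·(1) = 0
L: e_1·(0) + e_2·(-1) + e_3·(1) + e_4·(2) = 0
T: e_1·(-2) + e_2·(-1) + e_3·(-1) + e_4·(-2) = 0
Solving this homogeneous linear system for the smallest-integer solution (first nonzero entry positive) gives (1, -1, 3, -2).

(1, -1, 3, -2)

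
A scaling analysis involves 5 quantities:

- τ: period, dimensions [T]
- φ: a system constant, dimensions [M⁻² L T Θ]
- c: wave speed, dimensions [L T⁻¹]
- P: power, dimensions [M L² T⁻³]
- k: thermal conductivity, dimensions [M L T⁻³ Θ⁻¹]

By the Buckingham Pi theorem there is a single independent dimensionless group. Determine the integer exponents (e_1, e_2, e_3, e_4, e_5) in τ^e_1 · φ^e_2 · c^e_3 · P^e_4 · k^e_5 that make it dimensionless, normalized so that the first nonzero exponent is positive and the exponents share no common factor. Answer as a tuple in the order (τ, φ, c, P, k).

(1, 1, -4, 1, 1)

M: e_1·(0) + e_2·(-2) + e_3·(0) + e_4·(1) + e_5·(1) = 0
L: e_1·(0) + e_2·(1) + e_3·(1) + e_4·(2) + e_5·(1) = 0
T: e_1·(1) + e_2·(1) + e_3·(-1) + e_4·(-3) + e_5·(-3) = 0
Θ: e_1·(0) + e_2·(1) + e_3·(0) + e_4·(0) + e_5·(-1) = 0
Solving this homogeneous linear system for the smallest-integer solution (first nonzero entry positive) gives (1, 1, -4, 1, 1).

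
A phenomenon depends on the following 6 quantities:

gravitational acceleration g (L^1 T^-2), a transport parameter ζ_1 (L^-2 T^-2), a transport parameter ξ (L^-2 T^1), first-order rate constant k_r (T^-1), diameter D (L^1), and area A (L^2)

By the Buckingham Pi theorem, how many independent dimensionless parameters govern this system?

4

There are 6 variables and 2 base dimensions (L, T).
The dimension matrix has rank 2.
Independent dimensionless groups: 6 − 2 = 4.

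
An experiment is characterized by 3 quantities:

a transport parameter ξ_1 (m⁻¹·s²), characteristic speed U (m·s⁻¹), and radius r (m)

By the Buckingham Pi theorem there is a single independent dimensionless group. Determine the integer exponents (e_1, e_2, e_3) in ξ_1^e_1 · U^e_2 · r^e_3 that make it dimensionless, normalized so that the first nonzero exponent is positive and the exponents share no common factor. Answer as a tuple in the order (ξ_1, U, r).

L: e_1·(-1) + e_2·(1) + e_3·(1) = 0
T: e_1·(2) + e_2·(-1) + e_3·(0) = 0
Solving this homogeneous linear system for the smallest-integer solution (first nonzero entry positive) gives (1, 2, -1).

(1, 2, -1)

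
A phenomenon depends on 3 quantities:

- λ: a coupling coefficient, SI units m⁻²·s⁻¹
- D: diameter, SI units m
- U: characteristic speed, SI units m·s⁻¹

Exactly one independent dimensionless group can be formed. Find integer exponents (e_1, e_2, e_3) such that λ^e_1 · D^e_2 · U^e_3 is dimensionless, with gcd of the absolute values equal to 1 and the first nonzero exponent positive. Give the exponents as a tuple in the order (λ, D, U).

(1, 3, -1)

L: e_1·(-2) + e_2·(1) + e_3·(1) = 0
T: e_1·(-1) + e_2·(0) + e_3·(-1) = 0
Solving this homogeneous linear system for the smallest-integer solution (first nonzero entry positive) gives (1, 3, -1).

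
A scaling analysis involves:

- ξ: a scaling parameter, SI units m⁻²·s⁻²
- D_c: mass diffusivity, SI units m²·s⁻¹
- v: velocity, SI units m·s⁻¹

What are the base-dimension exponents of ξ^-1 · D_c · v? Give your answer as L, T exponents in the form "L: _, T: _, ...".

Collect each base-dimension exponent across the product:
  L: −(-2) + (2) + (1) = 5
  T: −(-2) + (-1) + (-1) = 0
So the dimensions are [L⁵].

L: 5, T: 0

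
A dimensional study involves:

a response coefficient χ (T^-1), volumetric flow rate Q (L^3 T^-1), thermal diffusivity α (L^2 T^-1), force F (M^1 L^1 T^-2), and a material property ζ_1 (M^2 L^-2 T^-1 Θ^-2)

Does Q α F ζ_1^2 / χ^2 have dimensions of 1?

no

Sum the exponent of each base dimension across the product:
  M: −2·[χ]_M + [Q]_M + [α]_M + [F]_M + 2·[ζ_1]_M = −2·(0) + (0) + (0) + (1) + 2·(2) = 5
  L: −2·[χ]_L + [Q]_L + [α]_L + [F]_L + 2·[ζ_1]_L = −2·(0) + (3) + (2) + (1) + 2·(-2) = 2
  T: −2·[χ]_T + [Q]_T + [α]_T + [F]_T + 2·[ζ_1]_T = −2·(-1) + (-1) + (-1) + (-2) + 2·(-1) = -4
  Θ: −2·[χ]_Θ + [Q]_Θ + [α]_Θ + [F]_Θ + 2·[ζ_1]_Θ = −2·(0) + (0) + (0) + (0) + 2·(-2) = -4
Net dimensions [M⁵ L² T⁻⁴ Θ⁻⁴] ≠ [1] — not dimensionless.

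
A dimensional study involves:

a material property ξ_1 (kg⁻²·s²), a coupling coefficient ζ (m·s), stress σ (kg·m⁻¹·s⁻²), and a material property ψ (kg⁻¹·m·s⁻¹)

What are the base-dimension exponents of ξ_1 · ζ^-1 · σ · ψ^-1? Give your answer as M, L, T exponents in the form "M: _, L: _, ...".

M: 0, L: -3, T: 0

Collect each base-dimension exponent across the product:
  M: (-2) − (0) + (1) − (-1) = 0
  L: (0) − (1) + (-1) − (1) = -3
  T: (2) − (1) + (-2) − (-1) = 0
So the dimensions are [L⁻³].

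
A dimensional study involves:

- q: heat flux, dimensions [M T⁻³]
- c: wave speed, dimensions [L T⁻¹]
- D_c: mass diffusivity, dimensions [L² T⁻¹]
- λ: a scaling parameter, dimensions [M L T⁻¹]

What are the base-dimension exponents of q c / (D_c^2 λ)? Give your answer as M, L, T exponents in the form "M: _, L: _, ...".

M: 0, L: -4, T: -1

Collect each base-dimension exponent across the product:
  M: (1) + (0) − 2·(0) − (1) = 0
  L: (0) + (1) − 2·(2) − (1) = -4
  T: (-3) + (-1) − 2·(-1) − (-1) = -1
So the dimensions are [L⁻⁴ T⁻¹].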